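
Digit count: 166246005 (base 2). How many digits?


166246005 in base 2 = 1001111010001011011001110101
Number of digits = 28

28 digits (base 2)


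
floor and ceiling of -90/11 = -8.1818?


-90/11 = -8.1818
floor = -9
ceil = -8

floor = -9, ceil = -8


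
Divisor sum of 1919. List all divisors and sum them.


Divisors of 1919: 1, 19, 101, 1919
Sum = 1 + 19 + 101 + 1919 = 2040

σ(1919) = 2040


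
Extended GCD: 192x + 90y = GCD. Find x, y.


Tabular extended Euclidean (each row: r = 192*s + 90*t):
r=192, s=1, t=0
r=90, s=0, t=1
q=2: r=12, s=1, t=-2   [192*(1) + 90*(-2) = 12]
q=7: r=6, s=-7, t=15   [192*(-7) + 90*(15) = 6]
q=2: r=0, s=15, t=-32   [192*(15) + 90*(-32) = 0]
GCD = 6; from the row with r=6: x=-7, y=15
Check: 192*(-7) + 90*(15) = -1344 + 1350 = 6

GCD = 6, x = -7, y = 15


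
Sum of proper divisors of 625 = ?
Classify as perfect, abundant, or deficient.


Proper divisors: 1, 5, 25, 125
Sum = 1 + 5 + 25 + 125 = 156
156 < 625 → deficient

s(625) = 156 (deficient)


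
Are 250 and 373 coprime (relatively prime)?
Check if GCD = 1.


Euclidean algorithm:
373 = 1 * 250 + 123
250 = 2 * 123 + 4
123 = 30 * 4 + 3
4 = 1 * 3 + 1
3 = 3 * 1 + 0
GCD(250, 373) = 1

Yes, coprime (GCD = 1)


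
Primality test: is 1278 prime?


1278 / 2 = 639 (exact division)
1278 is NOT prime.

No, 1278 is not prime


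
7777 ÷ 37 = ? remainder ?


7777 = 37 * 210 + 7
Check: 7770 + 7 = 7777

q = 210, r = 7


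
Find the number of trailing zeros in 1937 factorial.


floor(1937/5) = 387
floor(1937/25) = 77
floor(1937/125) = 15
floor(1937/625) = 3
Total = 482

482 trailing zeros


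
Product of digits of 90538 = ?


9 × 0 × 5 × 3 × 8 = 0


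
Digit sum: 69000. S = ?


6 + 9 + 0 + 0 + 0 = 15


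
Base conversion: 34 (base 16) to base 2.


34 (base 16) = 52 (decimal)
52 (decimal) = 110100 (base 2)


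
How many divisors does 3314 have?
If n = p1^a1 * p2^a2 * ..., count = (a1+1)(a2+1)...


3314 = 2^1 × 1657^1
d(3314) = (1+1) × (1+1) = 4

4 divisors


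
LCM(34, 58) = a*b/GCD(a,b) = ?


GCD(34, 58) = 2
LCM = 34*58/2 = 1972/2 = 986

LCM = 986


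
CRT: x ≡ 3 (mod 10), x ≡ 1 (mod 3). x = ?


M = 10*3 = 30
M1 = M/10 = 3, M2 = M/3 = 10
M1^(-1) mod 10 = 7, M2^(-1) mod 3 = 1
x = 3*3*7 + 1*10*1 = 73
73 mod 30 = 13
Check: 13 mod 10 = 3 ✓, 13 mod 3 = 1 ✓

x ≡ 13 (mod 30)


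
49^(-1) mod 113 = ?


Use the extended Euclidean algorithm on (113, 49); each row r = 113*s + 49*t:
r=113, s=1, t=0
r=49, s=0, t=1
q=2: r=15, s=1, t=-2   [113*(1) + 49*(-2) = 15]
q=3: r=4, s=-3, t=7   [113*(-3) + 49*(7) = 4]
q=3: r=3, s=10, t=-23   [113*(10) + 49*(-23) = 3]
q=1: r=1, s=-13, t=30   [113*(-13) + 49*(30) = 1]
q=3: r=0, s=49, t=-113   [113*(49) + 49*(-113) = 0]
GCD = 1 with t = 30, so 49*(30) ≡ 1 (mod 113)
Inverse = 30 mod 113 = 30
Check: 49 * 30 = 1470 ≡ 1 (mod 113)

49^(-1) ≡ 30 (mod 113)


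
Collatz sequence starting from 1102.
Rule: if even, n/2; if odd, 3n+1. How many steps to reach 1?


1102 → 551 → 1654 → 827 → 2482 → 1241 → 3724 → 1862 → 931 → 2794 → 1397 → 4192 → 2096 → 1048 → 524 → 262 → 131 → 394 → 197 → 592 → 296 → 148 → 74 → 37 → 112 → 56 → 28 → 14 → 7 → 22 → 11 → 34 → 17 → 52 → 26 → 13 → 40 → 20 → 10 → 5 → 16 → 8 → 4 → 2 → 1
Total steps = 44

44 steps


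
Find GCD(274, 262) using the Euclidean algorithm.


274 = 1 * 262 + 12
262 = 21 * 12 + 10
12 = 1 * 10 + 2
10 = 5 * 2 + 0
GCD = 2


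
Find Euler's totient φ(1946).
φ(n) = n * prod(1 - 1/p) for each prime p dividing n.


1946 = 2 × 7 × 139
Prime factors: 2, 7, 139
φ(1946) = 1946 × (1-1/2) × (1-1/7) × (1-1/139)
= 1946 × 1/2 × 6/7 × 138/139 = 828

φ(1946) = 828


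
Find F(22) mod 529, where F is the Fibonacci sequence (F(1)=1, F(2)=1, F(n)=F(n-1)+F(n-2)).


F(k) mod 529 for k=1..22:
1, 1, 2, 3, 5, 8, 13, 21, 34, 55, 89, 144, 233, 377, 81, 458, 10, 468, 478, 417, 366, 254
F(22) mod 529 = 254


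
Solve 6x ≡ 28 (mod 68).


GCD(6, 68) = 2 divides 28
Divide: 3x ≡ 14 (mod 34)
x ≡ 16 (mod 34)


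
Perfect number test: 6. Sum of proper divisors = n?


Proper divisors of 6: 1, 2, 3
Sum = 1 + 2 + 3 = 6

Yes, 6 is perfect (6 = 6)


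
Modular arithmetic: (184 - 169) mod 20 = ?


184 - 169 = 15
15 mod 20 = 15


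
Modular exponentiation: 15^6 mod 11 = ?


15^1 mod 11 = 4
15^2 mod 11 = 5
15^3 mod 11 = 9
15^4 mod 11 = 3
15^5 mod 11 = 1
15^6 mod 11 = 4


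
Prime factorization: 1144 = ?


1144 / 2 = 572
572 / 2 = 286
286 / 2 = 143
143 / 11 = 13
13 / 13 = 1
1144 = 2^3 × 11 × 13


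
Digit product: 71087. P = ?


7 × 1 × 0 × 8 × 7 = 0


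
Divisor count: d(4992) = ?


4992 = 2^7 × 3^1 × 13^1
d(4992) = (7+1) × (1+1) × (1+1) = 32

32 divisors


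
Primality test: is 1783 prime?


Check divisors up to sqrt(1783) = 42.2256
No divisors found.
1783 is prime.

Yes, 1783 is prime


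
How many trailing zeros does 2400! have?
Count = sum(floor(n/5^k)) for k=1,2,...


floor(2400/5) = 480
floor(2400/25) = 96
floor(2400/125) = 19
floor(2400/625) = 3
Total = 598

598 trailing zeros


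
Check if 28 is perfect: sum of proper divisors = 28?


Proper divisors of 28: 1, 2, 4, 7, 14
Sum = 1 + 2 + 4 + 7 + 14 = 28

Yes, 28 is perfect (28 = 28)


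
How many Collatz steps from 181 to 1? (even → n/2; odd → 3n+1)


181 → 544 → 272 → 136 → 68 → 34 → 17 → 52 → 26 → 13 → 40 → 20 → 10 → 5 → 16 → 8 → 4 → 2 → 1
Total steps = 18

18 steps


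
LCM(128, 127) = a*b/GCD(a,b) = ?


GCD(128, 127) = 1
LCM = 128*127/1 = 16256/1 = 16256

LCM = 16256


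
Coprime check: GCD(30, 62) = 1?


Euclidean algorithm:
62 = 2 * 30 + 2
30 = 15 * 2 + 0
GCD(30, 62) = 2

No, not coprime (GCD = 2)


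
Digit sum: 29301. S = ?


2 + 9 + 3 + 0 + 1 = 15


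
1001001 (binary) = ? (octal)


1001001 (base 2) = 73 (decimal)
73 (decimal) = 111 (base 8)


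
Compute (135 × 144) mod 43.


135 × 144 = 19440
19440 mod 43 = 4


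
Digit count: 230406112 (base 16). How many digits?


230406112 in base 16 = DBBB7E0
Number of digits = 7

7 digits (base 16)


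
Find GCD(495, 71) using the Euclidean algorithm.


495 = 6 * 71 + 69
71 = 1 * 69 + 2
69 = 34 * 2 + 1
2 = 2 * 1 + 0
GCD = 1


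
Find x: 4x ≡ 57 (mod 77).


GCD(4, 77) = 1, unique solution
a^(-1) mod 77 = 58
x = 58 * 57 mod 77 = 72

x ≡ 72 (mod 77)


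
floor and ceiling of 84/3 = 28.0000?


84/3 = 28.0000
floor = 28
ceil = 28

floor = 28, ceil = 28


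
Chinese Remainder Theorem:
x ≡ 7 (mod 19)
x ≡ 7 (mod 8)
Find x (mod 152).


M = 19*8 = 152
M1 = M/19 = 8, M2 = M/8 = 19
M1^(-1) mod 19 = 12, M2^(-1) mod 8 = 3
x = 7*8*12 + 7*19*3 = 1071
1071 mod 152 = 7
Check: 7 mod 19 = 7 ✓, 7 mod 8 = 7 ✓

x ≡ 7 (mod 152)


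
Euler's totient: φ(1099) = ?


1099 = 7 × 157
Prime factors: 7, 157
φ(1099) = 1099 × (1-1/7) × (1-1/157)
= 1099 × 6/7 × 156/157 = 936

φ(1099) = 936


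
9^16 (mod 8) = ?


9^1 mod 8 = 1
9^2 mod 8 = 1
9^3 mod 8 = 1
9^4 mod 8 = 1
9^5 mod 8 = 1
9^6 mod 8 = 1
9^7 mod 8 = 1
9^8 mod 8 = 1
9^9 mod 8 = 1
9^10 mod 8 = 1
9^11 mod 8 = 1
9^12 mod 8 = 1
9^13 mod 8 = 1
9^14 mod 8 = 1
9^15 mod 8 = 1
9^16 mod 8 = 1


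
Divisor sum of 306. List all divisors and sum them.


Divisors of 306: 1, 2, 3, 6, 9, 17, 18, 34, 51, 102, 153, 306
Sum = 1 + 2 + 3 + 6 + 9 + 17 + 18 + 34 + 51 + 102 + 153 + 306 = 702

σ(306) = 702


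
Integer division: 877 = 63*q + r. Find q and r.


877 = 63 * 13 + 58
Check: 819 + 58 = 877

q = 13, r = 58


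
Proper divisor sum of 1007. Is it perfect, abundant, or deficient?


Proper divisors: 1, 19, 53
Sum = 1 + 19 + 53 = 73
73 < 1007 → deficient

s(1007) = 73 (deficient)


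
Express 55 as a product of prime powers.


55 / 5 = 11
11 / 11 = 1
55 = 5 × 11


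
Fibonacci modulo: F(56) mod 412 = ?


F(k) mod 412 for k=1..56:
1, 1, 2, 3, 5, 8, 13, 21, 34, 55, 89, 144, 233, 377, 198, 163, 361, 112, 61, 173, 234, 407, 229, 224, 41, 265, 306, 159, 53, 212, 265, 65, 330, 395, 313, 296, 197, 81, 278, 359, 225, 172, 397, 157, 142, 299, 29, 328, 357, 273, 218, 79, 297, 376, 261, 225
F(56) mod 412 = 225


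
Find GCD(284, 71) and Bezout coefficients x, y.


Tabular extended Euclidean (each row: r = 284*s + 71*t):
r=284, s=1, t=0
r=71, s=0, t=1
q=4: r=0, s=1, t=-4   [284*(1) + 71*(-4) = 0]
GCD = 71; from the row with r=71: x=0, y=1
Check: 284*(0) + 71*(1) = 0 + 71 = 71

GCD = 71, x = 0, y = 1


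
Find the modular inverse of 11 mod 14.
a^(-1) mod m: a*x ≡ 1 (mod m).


Use the extended Euclidean algorithm on (14, 11); each row r = 14*s + 11*t:
r=14, s=1, t=0
r=11, s=0, t=1
q=1: r=3, s=1, t=-1   [14*(1) + 11*(-1) = 3]
q=3: r=2, s=-3, t=4   [14*(-3) + 11*(4) = 2]
q=1: r=1, s=4, t=-5   [14*(4) + 11*(-5) = 1]
q=2: r=0, s=-11, t=14   [14*(-11) + 11*(14) = 0]
GCD = 1 with t = -5, so 11*(-5) ≡ 1 (mod 14)
Inverse = -5 mod 14 = 9
Check: 11 * 9 = 99 ≡ 1 (mod 14)

11^(-1) ≡ 9 (mod 14)


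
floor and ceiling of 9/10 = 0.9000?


9/10 = 0.9000
floor = 0
ceil = 1

floor = 0, ceil = 1


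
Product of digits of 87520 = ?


8 × 7 × 5 × 2 × 0 = 0


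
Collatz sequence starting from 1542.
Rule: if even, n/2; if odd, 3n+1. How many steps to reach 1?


1542 → 771 → 2314 → 1157 → 3472 → 1736 → 868 → 434 → 217 → 652 → 326 → 163 → 490 → 245 → 736 → 368 → 184 → 92 → 46 → 23 → 70 → 35 → 106 → 53 → 160 → 80 → 40 → 20 → 10 → 5 → 16 → 8 → 4 → 2 → 1
Total steps = 34

34 steps


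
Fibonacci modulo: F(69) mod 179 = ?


F(k) mod 179 for k=1..69:
1, 1, 2, 3, 5, 8, 13, 21, 34, 55, 89, 144, 54, 19, 73, 92, 165, 78, 64, 142, 27, 169, 17, 7, 24, 31, 55, 86, 141, 48, 10, 58, 68, 126, 15, 141, 156, 118, 95, 34, 129, 163, 113, 97, 31, 128, 159, 108, 88, 17, 105, 122, 48, 170, 39, 30, 69, 99, 168, 88, 77, 165, 63, 49, 112, 161, 94, 76, 170
F(69) mod 179 = 170


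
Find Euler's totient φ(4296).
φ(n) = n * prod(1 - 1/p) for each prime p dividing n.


4296 = 2^3 × 3 × 179
Prime factors: 2, 3, 179
φ(4296) = 4296 × (1-1/2) × (1-1/3) × (1-1/179)
= 4296 × 1/2 × 2/3 × 178/179 = 1424

φ(4296) = 1424


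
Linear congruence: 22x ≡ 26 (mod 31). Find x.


GCD(22, 31) = 1, unique solution
a^(-1) mod 31 = 24
x = 24 * 26 mod 31 = 4

x ≡ 4 (mod 31)


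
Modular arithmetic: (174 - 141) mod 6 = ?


174 - 141 = 33
33 mod 6 = 3


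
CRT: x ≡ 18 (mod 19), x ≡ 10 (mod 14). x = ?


M = 19*14 = 266
M1 = M/19 = 14, M2 = M/14 = 19
M1^(-1) mod 19 = 15, M2^(-1) mod 14 = 3
x = 18*14*15 + 10*19*3 = 4350
4350 mod 266 = 94
Check: 94 mod 19 = 18 ✓, 94 mod 14 = 10 ✓

x ≡ 94 (mod 266)


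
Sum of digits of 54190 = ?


5 + 4 + 1 + 9 + 0 = 19


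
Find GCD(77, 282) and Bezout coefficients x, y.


Tabular extended Euclidean (each row: r = 77*s + 282*t):
r=77, s=1, t=0
r=282, s=0, t=1
q=0: r=77, s=1, t=0   [77*(1) + 282*(0) = 77]
q=3: r=51, s=-3, t=1   [77*(-3) + 282*(1) = 51]
q=1: r=26, s=4, t=-1   [77*(4) + 282*(-1) = 26]
q=1: r=25, s=-7, t=2   [77*(-7) + 282*(2) = 25]
q=1: r=1, s=11, t=-3   [77*(11) + 282*(-3) = 1]
q=25: r=0, s=-282, t=77   [77*(-282) + 282*(77) = 0]
GCD = 1; from the row with r=1: x=11, y=-3
Check: 77*(11) + 282*(-3) = 847 - 846 = 1

GCD = 1, x = 11, y = -3


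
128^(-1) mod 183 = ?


Use the extended Euclidean algorithm on (183, 128); each row r = 183*s + 128*t:
r=183, s=1, t=0
r=128, s=0, t=1
q=1: r=55, s=1, t=-1   [183*(1) + 128*(-1) = 55]
q=2: r=18, s=-2, t=3   [183*(-2) + 128*(3) = 18]
q=3: r=1, s=7, t=-10   [183*(7) + 128*(-10) = 1]
q=18: r=0, s=-128, t=183   [183*(-128) + 128*(183) = 0]
GCD = 1 with t = -10, so 128*(-10) ≡ 1 (mod 183)
Inverse = -10 mod 183 = 173
Check: 128 * 173 = 22144 ≡ 1 (mod 183)

128^(-1) ≡ 173 (mod 183)


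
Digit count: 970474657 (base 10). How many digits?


970474657 has 9 digits in base 10
floor(log10(970474657)) + 1 = floor(8.9870) + 1 = 9

9 digits (base 10)


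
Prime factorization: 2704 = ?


2704 / 2 = 1352
1352 / 2 = 676
676 / 2 = 338
338 / 2 = 169
169 / 13 = 13
13 / 13 = 1
2704 = 2^4 × 13^2


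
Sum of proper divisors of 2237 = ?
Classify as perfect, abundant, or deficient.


Proper divisors: 1
Sum = 1 = 1
1 < 2237 → deficient

s(2237) = 1 (deficient)


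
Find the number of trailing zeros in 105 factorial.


floor(105/5) = 21
floor(105/25) = 4
Total = 25

25 trailing zeros


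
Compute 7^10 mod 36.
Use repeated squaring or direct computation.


7^1 mod 36 = 7
7^2 mod 36 = 13
7^3 mod 36 = 19
7^4 mod 36 = 25
7^5 mod 36 = 31
7^6 mod 36 = 1
7^7 mod 36 = 7
7^8 mod 36 = 13
7^9 mod 36 = 19
7^10 mod 36 = 25


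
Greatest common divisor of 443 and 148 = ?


443 = 2 * 148 + 147
148 = 1 * 147 + 1
147 = 147 * 1 + 0
GCD = 1


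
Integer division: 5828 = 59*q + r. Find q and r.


5828 = 59 * 98 + 46
Check: 5782 + 46 = 5828

q = 98, r = 46


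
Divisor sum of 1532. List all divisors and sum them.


Divisors of 1532: 1, 2, 4, 383, 766, 1532
Sum = 1 + 2 + 4 + 383 + 766 + 1532 = 2688

σ(1532) = 2688


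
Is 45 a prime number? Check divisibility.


45 / 3 = 15 (exact division)
45 is NOT prime.

No, 45 is not prime


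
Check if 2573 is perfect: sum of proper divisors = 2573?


Proper divisors of 2573: 1, 31, 83
Sum = 1 + 31 + 83 = 115

No, 2573 is not perfect (115 ≠ 2573)


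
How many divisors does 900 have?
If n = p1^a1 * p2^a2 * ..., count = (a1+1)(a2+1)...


900 = 2^2 × 3^2 × 5^2
d(900) = (2+1) × (2+1) × (2+1) = 27

27 divisors


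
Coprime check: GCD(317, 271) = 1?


Euclidean algorithm:
317 = 1 * 271 + 46
271 = 5 * 46 + 41
46 = 1 * 41 + 5
41 = 8 * 5 + 1
5 = 5 * 1 + 0
GCD(317, 271) = 1

Yes, coprime (GCD = 1)


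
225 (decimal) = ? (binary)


225 (base 10) = 225 (decimal)
225 (decimal) = 11100001 (base 2)


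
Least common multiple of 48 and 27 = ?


GCD(48, 27) = 3
LCM = 48*27/3 = 1296/3 = 432

LCM = 432


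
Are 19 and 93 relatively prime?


Euclidean algorithm:
93 = 4 * 19 + 17
19 = 1 * 17 + 2
17 = 8 * 2 + 1
2 = 2 * 1 + 0
GCD(19, 93) = 1

Yes, coprime (GCD = 1)


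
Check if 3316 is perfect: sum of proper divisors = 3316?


Proper divisors of 3316: 1, 2, 4, 829, 1658
Sum = 1 + 2 + 4 + 829 + 1658 = 2494

No, 3316 is not perfect (2494 ≠ 3316)


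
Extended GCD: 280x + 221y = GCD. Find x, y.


Tabular extended Euclidean (each row: r = 280*s + 221*t):
r=280, s=1, t=0
r=221, s=0, t=1
q=1: r=59, s=1, t=-1   [280*(1) + 221*(-1) = 59]
q=3: r=44, s=-3, t=4   [280*(-3) + 221*(4) = 44]
q=1: r=15, s=4, t=-5   [280*(4) + 221*(-5) = 15]
q=2: r=14, s=-11, t=14   [280*(-11) + 221*(14) = 14]
q=1: r=1, s=15, t=-19   [280*(15) + 221*(-19) = 1]
q=14: r=0, s=-221, t=280   [280*(-221) + 221*(280) = 0]
GCD = 1; from the row with r=1: x=15, y=-19
Check: 280*(15) + 221*(-19) = 4200 - 4199 = 1

GCD = 1, x = 15, y = -19


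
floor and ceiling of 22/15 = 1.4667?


22/15 = 1.4667
floor = 1
ceil = 2

floor = 1, ceil = 2


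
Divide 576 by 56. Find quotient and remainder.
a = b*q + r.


576 = 56 * 10 + 16
Check: 560 + 16 = 576

q = 10, r = 16


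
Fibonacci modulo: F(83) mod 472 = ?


F(k) mod 472 for k=1..83:
1, 1, 2, 3, 5, 8, 13, 21, 34, 55, 89, 144, 233, 377, 138, 43, 181, 224, 405, 157, 90, 247, 337, 112, 449, 89, 66, 155, 221, 376, 125, 29, 154, 183, 337, 48, 385, 433, 346, 307, 181, 16, 197, 213, 410, 151, 89, 240, 329, 97, 426, 51, 5, 56, 61, 117, 178, 295, 1, 296, 297, 121, 418, 67, 13, 80, 93, 173, 266, 439, 233, 200, 433, 161, 122, 283, 405, 216, 149, 365, 42, 407, 449
F(83) mod 472 = 449


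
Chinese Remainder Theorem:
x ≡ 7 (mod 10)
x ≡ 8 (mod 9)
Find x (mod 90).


M = 10*9 = 90
M1 = M/10 = 9, M2 = M/9 = 10
M1^(-1) mod 10 = 9, M2^(-1) mod 9 = 1
x = 7*9*9 + 8*10*1 = 647
647 mod 90 = 17
Check: 17 mod 10 = 7 ✓, 17 mod 9 = 8 ✓

x ≡ 17 (mod 90)


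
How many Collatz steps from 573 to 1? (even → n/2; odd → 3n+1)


573 → 1720 → 860 → 430 → 215 → 646 → 323 → 970 → 485 → 1456 → 728 → 364 → 182 → 91 → 274 → 137 → 412 → 206 → 103 → 310 → 155 → 466 → 233 → 700 → 350 → 175 → 526 → 263 → 790 → 395 → 1186 → 593 → 1780 → 890 → 445 → 1336 → 668 → 334 → 167 → 502 → 251 → 754 → 377 → 1132 → 566 → 283 → 850 → 425 → 1276 → 638 → 319 → 958 → 479 → 1438 → 719 → 2158 → 1079 → 3238 → 1619 → 4858 → 2429 → 7288 → 3644 → 1822 → 911 → 2734 → 1367 → 4102 → 2051 → 6154 → 3077 → 9232 → 4616 → 2308 → 1154 → 577 → 1732 → 866 → 433 → 1300 → 650 → 325 → 976 → 488 → 244 → 122 → 61 → 184 → 92 → 46 → 23 → 70 → 35 → 106 → 53 → 160 → 80 → 40 → 20 → 10 → 5 → 16 → 8 → 4 → 2 → 1
Total steps = 105

105 steps


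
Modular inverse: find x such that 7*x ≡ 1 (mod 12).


Use the extended Euclidean algorithm on (12, 7); each row r = 12*s + 7*t:
r=12, s=1, t=0
r=7, s=0, t=1
q=1: r=5, s=1, t=-1   [12*(1) + 7*(-1) = 5]
q=1: r=2, s=-1, t=2   [12*(-1) + 7*(2) = 2]
q=2: r=1, s=3, t=-5   [12*(3) + 7*(-5) = 1]
q=2: r=0, s=-7, t=12   [12*(-7) + 7*(12) = 0]
GCD = 1 with t = -5, so 7*(-5) ≡ 1 (mod 12)
Inverse = -5 mod 12 = 7
Check: 7 * 7 = 49 ≡ 1 (mod 12)

7^(-1) ≡ 7 (mod 12)


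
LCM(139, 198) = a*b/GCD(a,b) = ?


GCD(139, 198) = 1
LCM = 139*198/1 = 27522/1 = 27522

LCM = 27522


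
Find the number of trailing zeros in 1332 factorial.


floor(1332/5) = 266
floor(1332/25) = 53
floor(1332/125) = 10
floor(1332/625) = 2
Total = 331

331 trailing zeros


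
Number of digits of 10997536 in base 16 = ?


10997536 in base 16 = A7CF20
Number of digits = 6

6 digits (base 16)


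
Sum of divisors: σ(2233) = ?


Divisors of 2233: 1, 7, 11, 29, 77, 203, 319, 2233
Sum = 1 + 7 + 11 + 29 + 77 + 203 + 319 + 2233 = 2880

σ(2233) = 2880


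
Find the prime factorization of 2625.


2625 / 3 = 875
875 / 5 = 175
175 / 5 = 35
35 / 5 = 7
7 / 7 = 1
2625 = 3 × 5^3 × 7


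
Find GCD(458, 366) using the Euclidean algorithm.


458 = 1 * 366 + 92
366 = 3 * 92 + 90
92 = 1 * 90 + 2
90 = 45 * 2 + 0
GCD = 2


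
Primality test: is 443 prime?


Check divisors up to sqrt(443) = 21.0476
No divisors found.
443 is prime.

Yes, 443 is prime


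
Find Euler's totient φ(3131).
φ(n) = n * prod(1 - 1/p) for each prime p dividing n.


3131 = 31 × 101
Prime factors: 31, 101
φ(3131) = 3131 × (1-1/31) × (1-1/101)
= 3131 × 30/31 × 100/101 = 3000

φ(3131) = 3000


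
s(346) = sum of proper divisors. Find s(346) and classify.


Proper divisors: 1, 2, 173
Sum = 1 + 2 + 173 = 176
176 < 346 → deficient

s(346) = 176 (deficient)


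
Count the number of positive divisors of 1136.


1136 = 2^4 × 71^1
d(1136) = (4+1) × (1+1) = 10

10 divisors


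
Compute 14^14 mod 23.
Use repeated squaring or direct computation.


14^1 mod 23 = 14
14^2 mod 23 = 12
14^3 mod 23 = 7
14^4 mod 23 = 6
14^5 mod 23 = 15
14^6 mod 23 = 3
14^7 mod 23 = 19
14^8 mod 23 = 13
14^9 mod 23 = 21
14^10 mod 23 = 18
14^11 mod 23 = 22
14^12 mod 23 = 9
14^13 mod 23 = 11
14^14 mod 23 = 16


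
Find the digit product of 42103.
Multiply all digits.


4 × 2 × 1 × 0 × 3 = 0


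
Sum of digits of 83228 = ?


8 + 3 + 2 + 2 + 8 = 23


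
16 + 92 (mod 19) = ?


16 + 92 = 108
108 mod 19 = 13


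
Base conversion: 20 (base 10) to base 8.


20 (base 10) = 20 (decimal)
20 (decimal) = 24 (base 8)


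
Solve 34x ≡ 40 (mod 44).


GCD(34, 44) = 2 divides 40
Divide: 17x ≡ 20 (mod 22)
x ≡ 18 (mod 22)


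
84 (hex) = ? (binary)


84 (base 16) = 132 (decimal)
132 (decimal) = 10000100 (base 2)


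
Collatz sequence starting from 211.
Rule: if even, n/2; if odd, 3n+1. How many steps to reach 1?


211 → 634 → 317 → 952 → 476 → 238 → 119 → 358 → 179 → 538 → 269 → 808 → 404 → 202 → 101 → 304 → 152 → 76 → 38 → 19 → 58 → 29 → 88 → 44 → 22 → 11 → 34 → 17 → 52 → 26 → 13 → 40 → 20 → 10 → 5 → 16 → 8 → 4 → 2 → 1
Total steps = 39

39 steps


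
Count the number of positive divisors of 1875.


1875 = 3^1 × 5^4
d(1875) = (1+1) × (4+1) = 10

10 divisors


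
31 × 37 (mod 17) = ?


31 × 37 = 1147
1147 mod 17 = 8


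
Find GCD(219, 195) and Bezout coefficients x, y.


Tabular extended Euclidean (each row: r = 219*s + 195*t):
r=219, s=1, t=0
r=195, s=0, t=1
q=1: r=24, s=1, t=-1   [219*(1) + 195*(-1) = 24]
q=8: r=3, s=-8, t=9   [219*(-8) + 195*(9) = 3]
q=8: r=0, s=65, t=-73   [219*(65) + 195*(-73) = 0]
GCD = 3; from the row with r=3: x=-8, y=9
Check: 219*(-8) + 195*(9) = -1752 + 1755 = 3

GCD = 3, x = -8, y = 9


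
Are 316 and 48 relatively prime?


Euclidean algorithm:
316 = 6 * 48 + 28
48 = 1 * 28 + 20
28 = 1 * 20 + 8
20 = 2 * 8 + 4
8 = 2 * 4 + 0
GCD(316, 48) = 4

No, not coprime (GCD = 4)


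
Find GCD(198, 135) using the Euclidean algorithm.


198 = 1 * 135 + 63
135 = 2 * 63 + 9
63 = 7 * 9 + 0
GCD = 9


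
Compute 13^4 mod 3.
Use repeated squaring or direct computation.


13^1 mod 3 = 1
13^2 mod 3 = 1
13^3 mod 3 = 1
13^4 mod 3 = 1


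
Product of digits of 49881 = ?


4 × 9 × 8 × 8 × 1 = 2304


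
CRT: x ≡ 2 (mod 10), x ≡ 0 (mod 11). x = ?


M = 10*11 = 110
M1 = M/10 = 11, M2 = M/11 = 10
M1^(-1) mod 10 = 1, M2^(-1) mod 11 = 10
x = 2*11*1 + 0*10*10 = 22
22 mod 110 = 22
Check: 22 mod 10 = 2 ✓, 22 mod 11 = 0 ✓

x ≡ 22 (mod 110)


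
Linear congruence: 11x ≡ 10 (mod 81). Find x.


GCD(11, 81) = 1, unique solution
a^(-1) mod 81 = 59
x = 59 * 10 mod 81 = 23

x ≡ 23 (mod 81)


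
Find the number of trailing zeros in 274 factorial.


floor(274/5) = 54
floor(274/25) = 10
floor(274/125) = 2
Total = 66

66 trailing zeros


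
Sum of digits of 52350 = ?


5 + 2 + 3 + 5 + 0 = 15


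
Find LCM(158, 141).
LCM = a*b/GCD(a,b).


GCD(158, 141) = 1
LCM = 158*141/1 = 22278/1 = 22278

LCM = 22278


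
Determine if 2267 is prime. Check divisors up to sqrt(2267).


Check divisors up to sqrt(2267) = 47.6130
No divisors found.
2267 is prime.

Yes, 2267 is prime


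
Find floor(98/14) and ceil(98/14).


98/14 = 7.0000
floor = 7
ceil = 7

floor = 7, ceil = 7


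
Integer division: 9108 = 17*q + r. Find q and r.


9108 = 17 * 535 + 13
Check: 9095 + 13 = 9108

q = 535, r = 13


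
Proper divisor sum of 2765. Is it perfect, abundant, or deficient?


Proper divisors: 1, 5, 7, 35, 79, 395, 553
Sum = 1 + 5 + 7 + 35 + 79 + 395 + 553 = 1075
1075 < 2765 → deficient

s(2765) = 1075 (deficient)


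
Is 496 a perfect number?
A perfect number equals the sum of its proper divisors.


Proper divisors of 496: 1, 2, 4, 8, 16, 31, 62, 124, 248
Sum = 1 + 2 + 4 + 8 + 16 + 31 + 62 + 124 + 248 = 496

Yes, 496 is perfect (496 = 496)


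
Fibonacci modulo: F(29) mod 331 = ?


F(k) mod 331 for k=1..29:
1, 1, 2, 3, 5, 8, 13, 21, 34, 55, 89, 144, 233, 46, 279, 325, 273, 267, 209, 145, 23, 168, 191, 28, 219, 247, 135, 51, 186
F(29) mod 331 = 186


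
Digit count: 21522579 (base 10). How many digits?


21522579 has 8 digits in base 10
floor(log10(21522579)) + 1 = floor(7.3329) + 1 = 8

8 digits (base 10)


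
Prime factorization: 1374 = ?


1374 / 2 = 687
687 / 3 = 229
229 / 229 = 1
1374 = 2 × 3 × 229


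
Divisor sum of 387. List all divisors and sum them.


Divisors of 387: 1, 3, 9, 43, 129, 387
Sum = 1 + 3 + 9 + 43 + 129 + 387 = 572

σ(387) = 572


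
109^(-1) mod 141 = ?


Use the extended Euclidean algorithm on (141, 109); each row r = 141*s + 109*t:
r=141, s=1, t=0
r=109, s=0, t=1
q=1: r=32, s=1, t=-1   [141*(1) + 109*(-1) = 32]
q=3: r=13, s=-3, t=4   [141*(-3) + 109*(4) = 13]
q=2: r=6, s=7, t=-9   [141*(7) + 109*(-9) = 6]
q=2: r=1, s=-17, t=22   [141*(-17) + 109*(22) = 1]
q=6: r=0, s=109, t=-141   [141*(109) + 109*(-141) = 0]
GCD = 1 with t = 22, so 109*(22) ≡ 1 (mod 141)
Inverse = 22 mod 141 = 22
Check: 109 * 22 = 2398 ≡ 1 (mod 141)

109^(-1) ≡ 22 (mod 141)


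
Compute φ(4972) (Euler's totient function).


4972 = 2^2 × 11 × 113
Prime factors: 2, 11, 113
φ(4972) = 4972 × (1-1/2) × (1-1/11) × (1-1/113)
= 4972 × 1/2 × 10/11 × 112/113 = 2240

φ(4972) = 2240


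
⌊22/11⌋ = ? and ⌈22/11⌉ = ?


22/11 = 2.0000
floor = 2
ceil = 2

floor = 2, ceil = 2


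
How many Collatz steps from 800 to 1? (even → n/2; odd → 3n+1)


800 → 400 → 200 → 100 → 50 → 25 → 76 → 38 → 19 → 58 → 29 → 88 → 44 → 22 → 11 → 34 → 17 → 52 → 26 → 13 → 40 → 20 → 10 → 5 → 16 → 8 → 4 → 2 → 1
Total steps = 28

28 steps


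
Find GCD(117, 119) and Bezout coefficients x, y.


Tabular extended Euclidean (each row: r = 117*s + 119*t):
r=117, s=1, t=0
r=119, s=0, t=1
q=0: r=117, s=1, t=0   [117*(1) + 119*(0) = 117]
q=1: r=2, s=-1, t=1   [117*(-1) + 119*(1) = 2]
q=58: r=1, s=59, t=-58   [117*(59) + 119*(-58) = 1]
q=2: r=0, s=-119, t=117   [117*(-119) + 119*(117) = 0]
GCD = 1; from the row with r=1: x=59, y=-58
Check: 117*(59) + 119*(-58) = 6903 - 6902 = 1

GCD = 1, x = 59, y = -58


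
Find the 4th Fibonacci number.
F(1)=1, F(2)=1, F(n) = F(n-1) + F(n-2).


Sequence: 1, 1, 2, 3
F(4) = 3


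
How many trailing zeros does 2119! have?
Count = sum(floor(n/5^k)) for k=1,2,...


floor(2119/5) = 423
floor(2119/25) = 84
floor(2119/125) = 16
floor(2119/625) = 3
Total = 526

526 trailing zeros


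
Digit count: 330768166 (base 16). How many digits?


330768166 in base 16 = 13B71F26
Number of digits = 8

8 digits (base 16)


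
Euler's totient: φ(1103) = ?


1103 = 1103
Prime factors: 1103
φ(1103) = 1103 × (1-1/1103)
= 1103 × 1102/1103 = 1102

φ(1103) = 1102


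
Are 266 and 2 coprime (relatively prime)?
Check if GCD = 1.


Euclidean algorithm:
266 = 133 * 2 + 0
GCD(266, 2) = 2

No, not coprime (GCD = 2)


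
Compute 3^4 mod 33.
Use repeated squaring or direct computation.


3^1 mod 33 = 3
3^2 mod 33 = 9
3^3 mod 33 = 27
3^4 mod 33 = 15


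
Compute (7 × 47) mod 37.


7 × 47 = 329
329 mod 37 = 33


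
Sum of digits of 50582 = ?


5 + 0 + 5 + 8 + 2 = 20


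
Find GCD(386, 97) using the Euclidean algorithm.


386 = 3 * 97 + 95
97 = 1 * 95 + 2
95 = 47 * 2 + 1
2 = 2 * 1 + 0
GCD = 1


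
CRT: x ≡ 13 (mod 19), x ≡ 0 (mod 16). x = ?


M = 19*16 = 304
M1 = M/19 = 16, M2 = M/16 = 19
M1^(-1) mod 19 = 6, M2^(-1) mod 16 = 11
x = 13*16*6 + 0*19*11 = 1248
1248 mod 304 = 32
Check: 32 mod 19 = 13 ✓, 32 mod 16 = 0 ✓

x ≡ 32 (mod 304)


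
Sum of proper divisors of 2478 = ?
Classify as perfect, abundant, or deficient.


Proper divisors: 1, 2, 3, 6, 7, 14, 21, 42, 59, 118, 177, 354, 413, 826, 1239
Sum = 1 + 2 + 3 + 6 + 7 + 14 + 21 + 42 + 59 + 118 + 177 + 354 + 413 + 826 + 1239 = 3282
3282 > 2478 → abundant

s(2478) = 3282 (abundant)


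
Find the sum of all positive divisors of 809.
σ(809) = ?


Divisors of 809: 1, 809
Sum = 1 + 809 = 810

σ(809) = 810


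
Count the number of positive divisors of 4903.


4903 = 4903^1
d(4903) = (1+1) = 2

2 divisors


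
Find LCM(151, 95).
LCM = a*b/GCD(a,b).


GCD(151, 95) = 1
LCM = 151*95/1 = 14345/1 = 14345

LCM = 14345


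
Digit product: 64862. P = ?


6 × 4 × 8 × 6 × 2 = 2304


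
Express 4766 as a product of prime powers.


4766 / 2 = 2383
2383 / 2383 = 1
4766 = 2 × 2383


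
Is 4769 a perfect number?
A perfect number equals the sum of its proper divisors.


Proper divisors of 4769: 1, 19, 251
Sum = 1 + 19 + 251 = 271

No, 4769 is not perfect (271 ≠ 4769)


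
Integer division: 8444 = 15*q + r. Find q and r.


8444 = 15 * 562 + 14
Check: 8430 + 14 = 8444

q = 562, r = 14


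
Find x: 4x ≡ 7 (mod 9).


GCD(4, 9) = 1, unique solution
a^(-1) mod 9 = 7
x = 7 * 7 mod 9 = 4

x ≡ 4 (mod 9)


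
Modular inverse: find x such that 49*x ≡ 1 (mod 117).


Use the extended Euclidean algorithm on (117, 49); each row r = 117*s + 49*t:
r=117, s=1, t=0
r=49, s=0, t=1
q=2: r=19, s=1, t=-2   [117*(1) + 49*(-2) = 19]
q=2: r=11, s=-2, t=5   [117*(-2) + 49*(5) = 11]
q=1: r=8, s=3, t=-7   [117*(3) + 49*(-7) = 8]
q=1: r=3, s=-5, t=12   [117*(-5) + 49*(12) = 3]
q=2: r=2, s=13, t=-31   [117*(13) + 49*(-31) = 2]
q=1: r=1, s=-18, t=43   [117*(-18) + 49*(43) = 1]
q=2: r=0, s=49, t=-117   [117*(49) + 49*(-117) = 0]
GCD = 1 with t = 43, so 49*(43) ≡ 1 (mod 117)
Inverse = 43 mod 117 = 43
Check: 49 * 43 = 2107 ≡ 1 (mod 117)

49^(-1) ≡ 43 (mod 117)


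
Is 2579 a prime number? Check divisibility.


Check divisors up to sqrt(2579) = 50.7839
No divisors found.
2579 is prime.

Yes, 2579 is prime


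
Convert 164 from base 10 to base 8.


164 (base 10) = 164 (decimal)
164 (decimal) = 244 (base 8)


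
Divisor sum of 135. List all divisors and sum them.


Divisors of 135: 1, 3, 5, 9, 15, 27, 45, 135
Sum = 1 + 3 + 5 + 9 + 15 + 27 + 45 + 135 = 240

σ(135) = 240


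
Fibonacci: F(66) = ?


Sequence: 1, 1, 2, 3, 5, 8, 13, 21, 34, 55, 89, 144, 233, 377, 610, 987, 1597, 2584, 4181, 6765, 10946, 17711, 28657, 46368, 75025, 121393, 196418, 317811, 514229, 832040, 1346269, 2178309, 3524578, 5702887, 9227465, 14930352, 24157817, 39088169, 63245986, 102334155, 165580141, 267914296, 433494437, 701408733, 1134903170, 1836311903, 2971215073, 4807526976, 7778742049, 12586269025, 20365011074, 32951280099, 53316291173, 86267571272, 139583862445, 225851433717, 365435296162, 591286729879, 956722026041, 1548008755920, 2504730781961, 4052739537881, 6557470319842, 10610209857723, 17167680177565, 27777890035288
F(66) = 27777890035288


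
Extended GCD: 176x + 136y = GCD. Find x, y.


Tabular extended Euclidean (each row: r = 176*s + 136*t):
r=176, s=1, t=0
r=136, s=0, t=1
q=1: r=40, s=1, t=-1   [176*(1) + 136*(-1) = 40]
q=3: r=16, s=-3, t=4   [176*(-3) + 136*(4) = 16]
q=2: r=8, s=7, t=-9   [176*(7) + 136*(-9) = 8]
q=2: r=0, s=-17, t=22   [176*(-17) + 136*(22) = 0]
GCD = 8; from the row with r=8: x=7, y=-9
Check: 176*(7) + 136*(-9) = 1232 - 1224 = 8

GCD = 8, x = 7, y = -9


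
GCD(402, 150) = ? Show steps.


402 = 2 * 150 + 102
150 = 1 * 102 + 48
102 = 2 * 48 + 6
48 = 8 * 6 + 0
GCD = 6


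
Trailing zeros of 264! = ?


floor(264/5) = 52
floor(264/25) = 10
floor(264/125) = 2
Total = 64

64 trailing zeros


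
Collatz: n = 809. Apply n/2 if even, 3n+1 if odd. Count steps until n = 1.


809 → 2428 → 1214 → 607 → 1822 → 911 → 2734 → 1367 → 4102 → 2051 → 6154 → 3077 → 9232 → 4616 → 2308 → 1154 → 577 → 1732 → 866 → 433 → 1300 → 650 → 325 → 976 → 488 → 244 → 122 → 61 → 184 → 92 → 46 → 23 → 70 → 35 → 106 → 53 → 160 → 80 → 40 → 20 → 10 → 5 → 16 → 8 → 4 → 2 → 1
Total steps = 46

46 steps


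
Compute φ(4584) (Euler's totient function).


4584 = 2^3 × 3 × 191
Prime factors: 2, 3, 191
φ(4584) = 4584 × (1-1/2) × (1-1/3) × (1-1/191)
= 4584 × 1/2 × 2/3 × 190/191 = 1520

φ(4584) = 1520


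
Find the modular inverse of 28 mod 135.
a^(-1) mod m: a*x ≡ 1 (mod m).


Use the extended Euclidean algorithm on (135, 28); each row r = 135*s + 28*t:
r=135, s=1, t=0
r=28, s=0, t=1
q=4: r=23, s=1, t=-4   [135*(1) + 28*(-4) = 23]
q=1: r=5, s=-1, t=5   [135*(-1) + 28*(5) = 5]
q=4: r=3, s=5, t=-24   [135*(5) + 28*(-24) = 3]
q=1: r=2, s=-6, t=29   [135*(-6) + 28*(29) = 2]
q=1: r=1, s=11, t=-53   [135*(11) + 28*(-53) = 1]
q=2: r=0, s=-28, t=135   [135*(-28) + 28*(135) = 0]
GCD = 1 with t = -53, so 28*(-53) ≡ 1 (mod 135)
Inverse = -53 mod 135 = 82
Check: 28 * 82 = 2296 ≡ 1 (mod 135)

28^(-1) ≡ 82 (mod 135)


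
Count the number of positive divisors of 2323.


2323 = 23^1 × 101^1
d(2323) = (1+1) × (1+1) = 4

4 divisors


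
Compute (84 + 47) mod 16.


84 + 47 = 131
131 mod 16 = 3


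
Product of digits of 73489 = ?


7 × 3 × 4 × 8 × 9 = 6048


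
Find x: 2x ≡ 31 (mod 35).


GCD(2, 35) = 1, unique solution
a^(-1) mod 35 = 18
x = 18 * 31 mod 35 = 33

x ≡ 33 (mod 35)


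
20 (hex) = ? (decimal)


20 (base 16) = 32 (decimal)
32 (decimal) = 32 (base 10)


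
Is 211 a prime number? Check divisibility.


Check divisors up to sqrt(211) = 14.5258
No divisors found.
211 is prime.

Yes, 211 is prime


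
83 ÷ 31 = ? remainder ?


83 = 31 * 2 + 21
Check: 62 + 21 = 83

q = 2, r = 21


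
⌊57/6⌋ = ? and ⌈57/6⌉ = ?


57/6 = 9.5000
floor = 9
ceil = 10

floor = 9, ceil = 10


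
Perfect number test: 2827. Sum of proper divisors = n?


Proper divisors of 2827: 1, 11, 257
Sum = 1 + 11 + 257 = 269

No, 2827 is not perfect (269 ≠ 2827)


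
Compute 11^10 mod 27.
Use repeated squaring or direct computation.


11^1 mod 27 = 11
11^2 mod 27 = 13
11^3 mod 27 = 8
11^4 mod 27 = 7
11^5 mod 27 = 23
11^6 mod 27 = 10
11^7 mod 27 = 2
11^8 mod 27 = 22
11^9 mod 27 = 26
11^10 mod 27 = 16


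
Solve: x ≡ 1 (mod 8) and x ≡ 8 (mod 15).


M = 8*15 = 120
M1 = M/8 = 15, M2 = M/15 = 8
M1^(-1) mod 8 = 7, M2^(-1) mod 15 = 2
x = 1*15*7 + 8*8*2 = 233
233 mod 120 = 113
Check: 113 mod 8 = 1 ✓, 113 mod 15 = 8 ✓

x ≡ 113 (mod 120)


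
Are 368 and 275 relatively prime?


Euclidean algorithm:
368 = 1 * 275 + 93
275 = 2 * 93 + 89
93 = 1 * 89 + 4
89 = 22 * 4 + 1
4 = 4 * 1 + 0
GCD(368, 275) = 1

Yes, coprime (GCD = 1)


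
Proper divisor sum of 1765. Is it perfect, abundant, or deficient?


Proper divisors: 1, 5, 353
Sum = 1 + 5 + 353 = 359
359 < 1765 → deficient

s(1765) = 359 (deficient)


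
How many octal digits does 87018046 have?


87018046 in base 8 = 513745076
Number of digits = 9

9 digits (base 8)


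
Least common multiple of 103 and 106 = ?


GCD(103, 106) = 1
LCM = 103*106/1 = 10918/1 = 10918

LCM = 10918


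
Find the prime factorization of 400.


400 / 2 = 200
200 / 2 = 100
100 / 2 = 50
50 / 2 = 25
25 / 5 = 5
5 / 5 = 1
400 = 2^4 × 5^2


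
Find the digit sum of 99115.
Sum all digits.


9 + 9 + 1 + 1 + 5 = 25


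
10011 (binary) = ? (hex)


10011 (base 2) = 19 (decimal)
19 (decimal) = 13 (base 16)


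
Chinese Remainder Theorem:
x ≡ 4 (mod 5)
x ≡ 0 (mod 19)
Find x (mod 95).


M = 5*19 = 95
M1 = M/5 = 19, M2 = M/19 = 5
M1^(-1) mod 5 = 4, M2^(-1) mod 19 = 4
x = 4*19*4 + 0*5*4 = 304
304 mod 95 = 19
Check: 19 mod 5 = 4 ✓, 19 mod 19 = 0 ✓

x ≡ 19 (mod 95)


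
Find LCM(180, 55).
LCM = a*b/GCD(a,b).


GCD(180, 55) = 5
LCM = 180*55/5 = 9900/5 = 1980

LCM = 1980


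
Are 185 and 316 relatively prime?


Euclidean algorithm:
316 = 1 * 185 + 131
185 = 1 * 131 + 54
131 = 2 * 54 + 23
54 = 2 * 23 + 8
23 = 2 * 8 + 7
8 = 1 * 7 + 1
7 = 7 * 1 + 0
GCD(185, 316) = 1

Yes, coprime (GCD = 1)


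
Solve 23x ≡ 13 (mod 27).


GCD(23, 27) = 1, unique solution
a^(-1) mod 27 = 20
x = 20 * 13 mod 27 = 17

x ≡ 17 (mod 27)


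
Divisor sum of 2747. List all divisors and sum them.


Divisors of 2747: 1, 41, 67, 2747
Sum = 1 + 41 + 67 + 2747 = 2856

σ(2747) = 2856


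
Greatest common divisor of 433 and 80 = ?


433 = 5 * 80 + 33
80 = 2 * 33 + 14
33 = 2 * 14 + 5
14 = 2 * 5 + 4
5 = 1 * 4 + 1
4 = 4 * 1 + 0
GCD = 1


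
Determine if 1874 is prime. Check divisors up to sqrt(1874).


1874 / 2 = 937 (exact division)
1874 is NOT prime.

No, 1874 is not prime


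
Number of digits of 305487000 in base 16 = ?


305487000 in base 16 = 12355C98
Number of digits = 8

8 digits (base 16)


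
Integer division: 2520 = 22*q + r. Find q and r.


2520 = 22 * 114 + 12
Check: 2508 + 12 = 2520

q = 114, r = 12


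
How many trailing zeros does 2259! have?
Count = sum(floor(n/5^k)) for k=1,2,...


floor(2259/5) = 451
floor(2259/25) = 90
floor(2259/125) = 18
floor(2259/625) = 3
Total = 562

562 trailing zeros


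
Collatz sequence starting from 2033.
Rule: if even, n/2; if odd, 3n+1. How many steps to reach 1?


2033 → 6100 → 3050 → 1525 → 4576 → 2288 → 1144 → 572 → 286 → 143 → 430 → 215 → 646 → 323 → 970 → 485 → 1456 → 728 → 364 → 182 → 91 → 274 → 137 → 412 → 206 → 103 → 310 → 155 → 466 → 233 → 700 → 350 → 175 → 526 → 263 → 790 → 395 → 1186 → 593 → 1780 → 890 → 445 → 1336 → 668 → 334 → 167 → 502 → 251 → 754 → 377 → 1132 → 566 → 283 → 850 → 425 → 1276 → 638 → 319 → 958 → 479 → 1438 → 719 → 2158 → 1079 → 3238 → 1619 → 4858 → 2429 → 7288 → 3644 → 1822 → 911 → 2734 → 1367 → 4102 → 2051 → 6154 → 3077 → 9232 → 4616 → 2308 → 1154 → 577 → 1732 → 866 → 433 → 1300 → 650 → 325 → 976 → 488 → 244 → 122 → 61 → 184 → 92 → 46 → 23 → 70 → 35 → 106 → 53 → 160 → 80 → 40 → 20 → 10 → 5 → 16 → 8 → 4 → 2 → 1
Total steps = 112

112 steps


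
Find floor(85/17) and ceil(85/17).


85/17 = 5.0000
floor = 5
ceil = 5

floor = 5, ceil = 5


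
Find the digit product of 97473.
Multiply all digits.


9 × 7 × 4 × 7 × 3 = 5292


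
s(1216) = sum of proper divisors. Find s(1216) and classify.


Proper divisors: 1, 2, 4, 8, 16, 19, 32, 38, 64, 76, 152, 304, 608
Sum = 1 + 2 + 4 + 8 + 16 + 19 + 32 + 38 + 64 + 76 + 152 + 304 + 608 = 1324
1324 > 1216 → abundant

s(1216) = 1324 (abundant)


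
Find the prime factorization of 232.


232 / 2 = 116
116 / 2 = 58
58 / 2 = 29
29 / 29 = 1
232 = 2^3 × 29


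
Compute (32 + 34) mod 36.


32 + 34 = 66
66 mod 36 = 30


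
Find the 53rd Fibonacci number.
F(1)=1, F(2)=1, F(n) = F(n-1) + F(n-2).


Sequence: 1, 1, 2, 3, 5, 8, 13, 21, 34, 55, 89, 144, 233, 377, 610, 987, 1597, 2584, 4181, 6765, 10946, 17711, 28657, 46368, 75025, 121393, 196418, 317811, 514229, 832040, 1346269, 2178309, 3524578, 5702887, 9227465, 14930352, 24157817, 39088169, 63245986, 102334155, 165580141, 267914296, 433494437, 701408733, 1134903170, 1836311903, 2971215073, 4807526976, 7778742049, 12586269025, 20365011074, 32951280099, 53316291173
F(53) = 53316291173


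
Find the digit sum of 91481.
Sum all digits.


9 + 1 + 4 + 8 + 1 = 23


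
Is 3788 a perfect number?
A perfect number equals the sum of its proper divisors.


Proper divisors of 3788: 1, 2, 4, 947, 1894
Sum = 1 + 2 + 4 + 947 + 1894 = 2848

No, 3788 is not perfect (2848 ≠ 3788)


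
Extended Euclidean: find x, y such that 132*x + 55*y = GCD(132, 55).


Tabular extended Euclidean (each row: r = 132*s + 55*t):
r=132, s=1, t=0
r=55, s=0, t=1
q=2: r=22, s=1, t=-2   [132*(1) + 55*(-2) = 22]
q=2: r=11, s=-2, t=5   [132*(-2) + 55*(5) = 11]
q=2: r=0, s=5, t=-12   [132*(5) + 55*(-12) = 0]
GCD = 11; from the row with r=11: x=-2, y=5
Check: 132*(-2) + 55*(5) = -264 + 275 = 11

GCD = 11, x = -2, y = 5


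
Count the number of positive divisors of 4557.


4557 = 3^1 × 7^2 × 31^1
d(4557) = (1+1) × (2+1) × (1+1) = 12

12 divisors


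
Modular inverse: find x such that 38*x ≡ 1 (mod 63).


Use the extended Euclidean algorithm on (63, 38); each row r = 63*s + 38*t:
r=63, s=1, t=0
r=38, s=0, t=1
q=1: r=25, s=1, t=-1   [63*(1) + 38*(-1) = 25]
q=1: r=13, s=-1, t=2   [63*(-1) + 38*(2) = 13]
q=1: r=12, s=2, t=-3   [63*(2) + 38*(-3) = 12]
q=1: r=1, s=-3, t=5   [63*(-3) + 38*(5) = 1]
q=12: r=0, s=38, t=-63   [63*(38) + 38*(-63) = 0]
GCD = 1 with t = 5, so 38*(5) ≡ 1 (mod 63)
Inverse = 5 mod 63 = 5
Check: 38 * 5 = 190 ≡ 1 (mod 63)

38^(-1) ≡ 5 (mod 63)


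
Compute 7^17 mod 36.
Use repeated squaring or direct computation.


7^1 mod 36 = 7
7^2 mod 36 = 13
7^3 mod 36 = 19
7^4 mod 36 = 25
7^5 mod 36 = 31
7^6 mod 36 = 1
7^7 mod 36 = 7
7^8 mod 36 = 13
7^9 mod 36 = 19
7^10 mod 36 = 25
7^11 mod 36 = 31
7^12 mod 36 = 1
7^13 mod 36 = 7
7^14 mod 36 = 13
7^15 mod 36 = 19
7^16 mod 36 = 25
7^17 mod 36 = 31
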